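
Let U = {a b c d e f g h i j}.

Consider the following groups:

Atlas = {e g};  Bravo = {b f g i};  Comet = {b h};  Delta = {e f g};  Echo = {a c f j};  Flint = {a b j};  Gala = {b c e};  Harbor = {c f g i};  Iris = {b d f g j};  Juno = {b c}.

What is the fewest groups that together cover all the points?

Comet and Delta and Echo and Harbor and Iris together: Comet ∪ Delta ∪ Echo ∪ Harbor ∪ Iris = {a, b, c, d, e, f, g, h, i, j} — every point is covered.
No 4 of the 10 groups cover everything (all 210 combinations miss at least one point), so 5 is optimal.

5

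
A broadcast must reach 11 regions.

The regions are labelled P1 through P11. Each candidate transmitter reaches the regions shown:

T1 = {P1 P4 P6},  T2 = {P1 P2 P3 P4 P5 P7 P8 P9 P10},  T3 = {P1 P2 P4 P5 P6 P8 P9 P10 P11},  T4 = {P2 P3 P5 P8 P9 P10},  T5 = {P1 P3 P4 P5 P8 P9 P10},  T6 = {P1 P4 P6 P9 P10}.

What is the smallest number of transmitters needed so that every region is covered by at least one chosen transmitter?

2

Take {T2, T3}. Their union is {P1, P2, P3, P4, P5, P6, P7, P8, P9, P10, P11}, which is all 11 regions.
No single transmitter has all 11 regions (the largest, T2, has 9), so 2 is optimal.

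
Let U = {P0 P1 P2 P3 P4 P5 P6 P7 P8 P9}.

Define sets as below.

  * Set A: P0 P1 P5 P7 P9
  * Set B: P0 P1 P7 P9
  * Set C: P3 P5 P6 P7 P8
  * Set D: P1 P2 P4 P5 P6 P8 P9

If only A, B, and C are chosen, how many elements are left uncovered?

Union of A, B, C = {P0, P1, P3, P5, P6, P7, P8, P9}.
Not covered: P2, P4 — 2 elements.

2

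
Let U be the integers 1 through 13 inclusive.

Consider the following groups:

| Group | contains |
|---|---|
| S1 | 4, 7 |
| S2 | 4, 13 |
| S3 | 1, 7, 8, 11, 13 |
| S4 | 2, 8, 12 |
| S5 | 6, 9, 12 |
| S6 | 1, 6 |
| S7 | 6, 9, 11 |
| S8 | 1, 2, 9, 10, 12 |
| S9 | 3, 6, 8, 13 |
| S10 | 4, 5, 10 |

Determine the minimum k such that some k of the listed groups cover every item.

4

S3 and S8 and S9 and S10 together: S3 ∪ S8 ∪ S9 ∪ S10 = {1, 2, 3, 4, 5, 6, 7, 8, 9, 10, 11, 12, 13} — every item is covered.
No 3 of the 10 groups cover everything (all 120 combinations miss at least one item), so 4 is optimal.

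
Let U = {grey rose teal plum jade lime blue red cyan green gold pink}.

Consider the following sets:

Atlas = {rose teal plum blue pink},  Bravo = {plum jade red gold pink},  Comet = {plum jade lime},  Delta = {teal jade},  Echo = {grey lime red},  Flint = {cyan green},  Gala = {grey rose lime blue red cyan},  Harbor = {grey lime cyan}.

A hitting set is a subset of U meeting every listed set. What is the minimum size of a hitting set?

H = {grey, plum, jade, green} meets every set (each contains at least one member of H), and |H| = 4.
No choice of 3 points meets every set, so 4 is the minimum.

4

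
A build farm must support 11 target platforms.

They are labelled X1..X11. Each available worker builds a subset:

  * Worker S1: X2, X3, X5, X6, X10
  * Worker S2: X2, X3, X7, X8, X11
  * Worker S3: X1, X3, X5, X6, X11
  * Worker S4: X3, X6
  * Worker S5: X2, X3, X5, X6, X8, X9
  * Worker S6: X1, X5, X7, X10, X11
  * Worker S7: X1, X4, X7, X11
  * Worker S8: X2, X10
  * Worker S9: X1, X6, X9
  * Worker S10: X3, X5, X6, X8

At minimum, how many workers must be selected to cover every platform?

3

Take {S1, S5, S7}. Their union is {X1, X2, X3, X4, X5, X6, X7, X8, X9, X10, X11}, which is all 11 platforms.
Only S7 contains X4, so S7 is forced; the remaining 7 platforms need at least 2 more workers (each remaining worker adds at most 6) — so at least 3 workers are needed, and 3 is optimal.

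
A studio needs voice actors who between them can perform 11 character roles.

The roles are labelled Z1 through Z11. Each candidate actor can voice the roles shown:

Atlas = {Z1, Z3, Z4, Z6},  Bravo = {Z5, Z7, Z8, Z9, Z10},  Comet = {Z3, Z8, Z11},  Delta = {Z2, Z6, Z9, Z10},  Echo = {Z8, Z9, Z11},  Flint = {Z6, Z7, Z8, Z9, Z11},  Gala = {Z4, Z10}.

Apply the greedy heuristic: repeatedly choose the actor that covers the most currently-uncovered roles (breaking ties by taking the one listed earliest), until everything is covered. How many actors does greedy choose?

Greedy: pick Bravo (covers 5 new) → pick Atlas (covers 4 new) → pick Comet (covers 1 new) → pick Delta (covers 1 new). Total picks: 4.

4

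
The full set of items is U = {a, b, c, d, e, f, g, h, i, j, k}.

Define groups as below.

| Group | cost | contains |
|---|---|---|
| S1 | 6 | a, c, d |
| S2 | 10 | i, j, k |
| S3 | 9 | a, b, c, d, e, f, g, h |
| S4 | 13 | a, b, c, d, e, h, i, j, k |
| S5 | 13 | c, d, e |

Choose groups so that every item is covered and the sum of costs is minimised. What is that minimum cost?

S2, S3 together cover every item (S2 ∪ S3 = {a, b, c, d, e, f, g, h, i, j, k}); total cost 10 + 9 = 19.
No covering selection has total cost below 19.

19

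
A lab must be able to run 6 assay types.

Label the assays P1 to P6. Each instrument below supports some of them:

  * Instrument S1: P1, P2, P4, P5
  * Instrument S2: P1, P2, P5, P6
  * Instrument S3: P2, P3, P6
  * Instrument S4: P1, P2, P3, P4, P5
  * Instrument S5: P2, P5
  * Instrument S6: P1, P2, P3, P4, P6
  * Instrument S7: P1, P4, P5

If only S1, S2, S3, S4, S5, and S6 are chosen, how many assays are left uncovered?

Union of S1, S2, S3, S4, S5, S6 = {P1, P2, P3, P4, P5, P6} — that's every assay, so 0 are uncovered.

0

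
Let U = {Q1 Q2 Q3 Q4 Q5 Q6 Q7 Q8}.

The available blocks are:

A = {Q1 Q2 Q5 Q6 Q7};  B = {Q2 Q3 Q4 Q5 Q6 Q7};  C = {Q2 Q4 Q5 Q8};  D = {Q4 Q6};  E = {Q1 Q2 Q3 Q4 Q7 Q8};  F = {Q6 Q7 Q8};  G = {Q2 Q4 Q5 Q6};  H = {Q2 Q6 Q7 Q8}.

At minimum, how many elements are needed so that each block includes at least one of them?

The 2 elements {Q6, Q8} hit every block.
No single element lies in every block, so at least 2 are needed and 2 is optimal.

2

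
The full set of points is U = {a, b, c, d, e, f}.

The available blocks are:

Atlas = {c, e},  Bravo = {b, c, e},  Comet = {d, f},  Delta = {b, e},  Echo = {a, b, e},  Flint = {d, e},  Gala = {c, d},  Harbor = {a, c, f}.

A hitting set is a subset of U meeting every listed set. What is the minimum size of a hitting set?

H = {a, d, e} meets every block (each contains at least one member of H), and |H| = 3.
No choice of 2 points meets every block, so 3 is the minimum.

3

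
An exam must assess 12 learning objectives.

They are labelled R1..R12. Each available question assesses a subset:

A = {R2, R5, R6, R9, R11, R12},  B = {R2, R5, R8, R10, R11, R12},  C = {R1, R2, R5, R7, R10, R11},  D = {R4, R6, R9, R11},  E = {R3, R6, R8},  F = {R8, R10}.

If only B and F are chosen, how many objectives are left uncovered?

6

Union of B, F = {R2, R5, R8, R10, R11, R12}.
Not covered: R1, R3, R4, R6, R7, R9 — 6 objectives.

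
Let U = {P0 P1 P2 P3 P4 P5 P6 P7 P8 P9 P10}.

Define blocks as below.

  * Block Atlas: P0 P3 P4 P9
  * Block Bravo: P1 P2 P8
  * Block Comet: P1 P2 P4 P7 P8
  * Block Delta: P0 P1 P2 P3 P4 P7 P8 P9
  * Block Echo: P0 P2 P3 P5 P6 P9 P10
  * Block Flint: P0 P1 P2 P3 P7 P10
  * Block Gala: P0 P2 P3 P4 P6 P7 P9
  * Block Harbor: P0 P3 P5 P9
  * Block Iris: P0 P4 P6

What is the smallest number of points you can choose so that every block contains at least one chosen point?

2

The 2 points {P0, P8} hit every block.
The blocks Bravo, Iris are pairwise disjoint, so any hitting set needs a separate point for each — at least 2. Hence 2 is optimal.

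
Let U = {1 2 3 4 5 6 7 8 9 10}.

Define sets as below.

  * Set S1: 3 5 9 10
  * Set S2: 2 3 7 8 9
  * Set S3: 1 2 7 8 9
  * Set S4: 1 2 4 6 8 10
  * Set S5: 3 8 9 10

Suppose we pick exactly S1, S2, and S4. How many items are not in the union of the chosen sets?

Union of S1, S2, S4 = {1, 2, 3, 4, 5, 6, 7, 8, 9, 10} — that's every item, so 0 are uncovered.

0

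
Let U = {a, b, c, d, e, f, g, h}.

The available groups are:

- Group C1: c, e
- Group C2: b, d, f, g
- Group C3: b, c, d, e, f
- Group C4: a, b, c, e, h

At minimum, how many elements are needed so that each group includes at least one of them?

2

The 2 elements {b, c} hit every group.
The groups C1, C2 are pairwise disjoint, so any hitting set needs a separate element for each — at least 2. Hence 2 is optimal.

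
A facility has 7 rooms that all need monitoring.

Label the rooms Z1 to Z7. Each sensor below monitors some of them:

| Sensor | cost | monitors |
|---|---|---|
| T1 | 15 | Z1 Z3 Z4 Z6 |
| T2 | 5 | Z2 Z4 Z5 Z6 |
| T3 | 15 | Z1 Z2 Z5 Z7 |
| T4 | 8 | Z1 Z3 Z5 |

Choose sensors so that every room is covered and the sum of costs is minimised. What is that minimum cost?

T2, T3, T4 together cover every room (T2 ∪ T3 ∪ T4 = {Z1, Z2, Z3, Z4, Z5, Z6, Z7}); total cost 5 + 15 + 8 = 28.
No covering selection has total cost below 28.

28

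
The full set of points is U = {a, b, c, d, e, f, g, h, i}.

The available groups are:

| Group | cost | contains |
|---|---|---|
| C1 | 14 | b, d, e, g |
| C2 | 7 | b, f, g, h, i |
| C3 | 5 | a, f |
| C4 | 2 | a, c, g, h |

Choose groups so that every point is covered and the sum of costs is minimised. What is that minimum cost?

C1, C2, C4 together cover every point (C1 ∪ C2 ∪ C4 = {a, b, c, d, e, f, g, h, i}); total cost 14 + 7 + 2 = 23.
No covering selection has total cost below 23.

23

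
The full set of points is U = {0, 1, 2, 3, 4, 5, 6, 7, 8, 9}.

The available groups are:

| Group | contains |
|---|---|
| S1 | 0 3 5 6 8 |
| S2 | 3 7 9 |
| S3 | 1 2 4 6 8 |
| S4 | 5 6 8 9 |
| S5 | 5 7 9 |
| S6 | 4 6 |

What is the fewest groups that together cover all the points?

3

Take {S1, S3, S5}. Their union is {0, 1, 2, 3, 4, 5, 6, 7, 8, 9}, which is all 10 points.
Only S1 contains 0, so S1 is forced; the remaining 5 points need at least 2 more groups (each remaining group adds at most 3) — so at least 3 groups are needed, and 3 is optimal.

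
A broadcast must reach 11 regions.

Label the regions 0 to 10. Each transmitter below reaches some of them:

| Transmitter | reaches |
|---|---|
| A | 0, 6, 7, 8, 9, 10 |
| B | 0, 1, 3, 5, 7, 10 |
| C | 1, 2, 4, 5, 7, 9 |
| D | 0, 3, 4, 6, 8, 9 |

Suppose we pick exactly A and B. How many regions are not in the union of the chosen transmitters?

2

Union of A, B = {0, 1, 3, 5, 6, 7, 8, 9, 10}.
Not covered: 2, 4 — 2 regions.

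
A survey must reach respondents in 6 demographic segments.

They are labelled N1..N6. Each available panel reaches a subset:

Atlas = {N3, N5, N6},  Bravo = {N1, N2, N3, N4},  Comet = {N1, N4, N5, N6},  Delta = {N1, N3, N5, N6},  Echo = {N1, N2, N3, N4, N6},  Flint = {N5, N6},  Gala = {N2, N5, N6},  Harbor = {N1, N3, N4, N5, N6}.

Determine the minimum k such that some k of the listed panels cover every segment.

2

Take {Bravo, Harbor}. Their union is {N1, N2, N3, N4, N5, N6}, which is all 6 segments.
No single panel has all 6 segments (the largest, Echo, has 5), so 2 is optimal.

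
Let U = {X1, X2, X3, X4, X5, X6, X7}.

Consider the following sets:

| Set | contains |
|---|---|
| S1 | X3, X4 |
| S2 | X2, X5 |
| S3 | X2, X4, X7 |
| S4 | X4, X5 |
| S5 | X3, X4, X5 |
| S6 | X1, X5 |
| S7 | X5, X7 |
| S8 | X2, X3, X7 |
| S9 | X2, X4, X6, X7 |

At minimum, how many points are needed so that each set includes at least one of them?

3

The 3 points {X3, X5, X7} hit every set.
No choice of 2 points meets every set, so 3 is the minimum.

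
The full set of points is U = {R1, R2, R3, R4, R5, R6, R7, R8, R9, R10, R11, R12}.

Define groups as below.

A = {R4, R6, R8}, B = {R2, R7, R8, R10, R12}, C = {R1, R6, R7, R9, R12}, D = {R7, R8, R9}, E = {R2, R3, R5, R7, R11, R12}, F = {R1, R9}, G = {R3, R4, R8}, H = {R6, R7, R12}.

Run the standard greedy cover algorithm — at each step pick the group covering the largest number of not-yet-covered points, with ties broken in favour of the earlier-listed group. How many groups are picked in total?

4

Greedy: pick E (covers 6 new) → pick A (covers 3 new) → pick C (covers 2 new) → pick B (covers 1 new). Total picks: 4.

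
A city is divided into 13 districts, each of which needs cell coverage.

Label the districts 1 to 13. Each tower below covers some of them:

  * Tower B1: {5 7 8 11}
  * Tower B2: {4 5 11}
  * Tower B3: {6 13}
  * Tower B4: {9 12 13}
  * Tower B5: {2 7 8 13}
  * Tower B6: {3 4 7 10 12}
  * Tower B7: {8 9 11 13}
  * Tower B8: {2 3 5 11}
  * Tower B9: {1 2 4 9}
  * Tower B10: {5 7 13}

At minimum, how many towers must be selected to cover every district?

Take {B1, B3, B6, B9}. Their union is {1, 2, 3, 4, 5, 6, 7, 8, 9, 10, 11, 12, 13}, which is all 13 districts.
Only B9 contains 1, so B9 is forced; the remaining 9 districts need at least 3 more towers (each remaining tower adds at most 4) — so at least 4 towers are needed, and 4 is optimal.

4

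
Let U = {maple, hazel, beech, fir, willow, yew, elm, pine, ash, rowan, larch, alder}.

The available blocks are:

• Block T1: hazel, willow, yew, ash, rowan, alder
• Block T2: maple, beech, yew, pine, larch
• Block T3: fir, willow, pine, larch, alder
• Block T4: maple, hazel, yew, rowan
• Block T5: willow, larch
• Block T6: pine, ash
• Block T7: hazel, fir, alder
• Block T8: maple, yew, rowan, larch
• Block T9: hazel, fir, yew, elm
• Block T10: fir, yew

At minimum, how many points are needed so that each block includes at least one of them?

Take H = {maple, fir, willow, ash}. Each listed block contains at least one of these, so H is a hitting set of size 4.
No choice of 3 points meets every block, so 4 is the minimum.

4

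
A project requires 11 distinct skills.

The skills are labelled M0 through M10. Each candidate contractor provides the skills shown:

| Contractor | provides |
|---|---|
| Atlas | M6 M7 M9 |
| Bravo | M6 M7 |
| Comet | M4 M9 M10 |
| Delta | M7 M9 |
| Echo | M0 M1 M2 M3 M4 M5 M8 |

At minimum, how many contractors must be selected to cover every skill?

3

Atlas and Comet and Echo together: Atlas ∪ Comet ∪ Echo = {M0, M1, M2, M3, M4, M5, M6, M7, M8, M9, M10} — every skill is covered.
Only Echo contains M0, so Echo is forced; the remaining 4 skills need at least 2 more contractors (each remaining contractor adds at most 3) — so at least 3 contractors are needed, and 3 is optimal.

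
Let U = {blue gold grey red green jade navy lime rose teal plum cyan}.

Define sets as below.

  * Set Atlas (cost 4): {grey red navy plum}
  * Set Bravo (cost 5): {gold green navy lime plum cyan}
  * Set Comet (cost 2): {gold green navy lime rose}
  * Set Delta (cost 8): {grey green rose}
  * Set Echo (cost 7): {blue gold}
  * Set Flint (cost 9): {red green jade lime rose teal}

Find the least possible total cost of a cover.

Atlas, Bravo, Echo, Flint together cover every item (Atlas ∪ Bravo ∪ Echo ∪ Flint = {blue, gold, grey, red, green, jade, navy, lime, rose, teal, plum, cyan}); total cost 4 + 5 + 7 + 9 = 25.
The greedy pick Comet, Atlas, Flint, Bravo, Echo costs 27; no covering selection beats 25.

25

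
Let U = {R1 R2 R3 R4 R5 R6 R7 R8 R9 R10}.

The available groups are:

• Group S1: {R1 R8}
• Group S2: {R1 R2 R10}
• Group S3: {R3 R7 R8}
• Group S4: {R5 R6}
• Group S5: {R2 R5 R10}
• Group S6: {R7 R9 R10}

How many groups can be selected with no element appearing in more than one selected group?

S2, S3, S4 are pairwise disjoint (S2={R1,R2,R10}; S3={R3,R7,R8}; S4={R5,R6}).
Every remaining group overlaps one of these, and no 4 of the listed groups are pairwise disjoint, so 3 is the maximum.

3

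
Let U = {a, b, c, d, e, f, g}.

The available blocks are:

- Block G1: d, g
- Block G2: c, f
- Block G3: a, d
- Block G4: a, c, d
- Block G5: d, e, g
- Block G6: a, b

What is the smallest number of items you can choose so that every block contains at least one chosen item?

3

Take H = {a, f, g}. Each listed block contains at least one of these, so H is a hitting set of size 3.
The blocks G2, G5, G6 are pairwise disjoint, so any hitting set needs a separate item for each — at least 3. Hence 3 is optimal.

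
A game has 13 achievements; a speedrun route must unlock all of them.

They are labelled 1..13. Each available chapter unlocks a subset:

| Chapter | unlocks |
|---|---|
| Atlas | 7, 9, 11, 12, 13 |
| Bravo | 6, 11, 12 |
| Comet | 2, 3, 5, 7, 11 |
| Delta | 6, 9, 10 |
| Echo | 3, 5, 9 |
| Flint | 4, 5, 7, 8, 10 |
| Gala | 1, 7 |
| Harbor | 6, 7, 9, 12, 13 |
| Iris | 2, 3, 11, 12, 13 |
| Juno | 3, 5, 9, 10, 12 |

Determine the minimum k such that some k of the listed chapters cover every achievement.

4

Flint and Gala and Harbor and Iris together: Flint ∪ Gala ∪ Harbor ∪ Iris = {1, 2, 3, 4, 5, 6, 7, 8, 9, 10, 11, 12, 13} — every achievement is covered.
Only Gala contains 1, so Gala is forced; the remaining 11 achievements need at least 3 more chapters (each remaining chapter adds at most 5) — so at least 4 chapters are needed, and 4 is optimal.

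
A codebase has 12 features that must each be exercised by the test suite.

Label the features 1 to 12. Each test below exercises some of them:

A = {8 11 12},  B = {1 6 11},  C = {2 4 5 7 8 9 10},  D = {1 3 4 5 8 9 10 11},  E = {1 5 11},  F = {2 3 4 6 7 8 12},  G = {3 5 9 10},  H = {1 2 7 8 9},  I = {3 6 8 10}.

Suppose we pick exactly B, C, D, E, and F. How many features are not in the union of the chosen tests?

Union of B, C, D, E, F = {1, 2, 3, 4, 5, 6, 7, 8, 9, 10, 11, 12} — that's every feature, so 0 are uncovered.

0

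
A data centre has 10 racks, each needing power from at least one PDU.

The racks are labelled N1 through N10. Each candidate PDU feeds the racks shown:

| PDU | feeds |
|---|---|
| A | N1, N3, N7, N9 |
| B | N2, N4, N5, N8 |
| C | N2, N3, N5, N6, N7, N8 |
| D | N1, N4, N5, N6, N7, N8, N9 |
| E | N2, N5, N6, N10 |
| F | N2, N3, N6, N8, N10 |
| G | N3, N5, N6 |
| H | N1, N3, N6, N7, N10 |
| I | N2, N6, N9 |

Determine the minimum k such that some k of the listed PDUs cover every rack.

2

Take {D, F}. Their union is {N1, N2, N3, N4, N5, N6, N7, N8, N9, N10}, which is all 10 racks.
No single PDU has all 10 racks (the largest, D, has 7), so 2 is optimal.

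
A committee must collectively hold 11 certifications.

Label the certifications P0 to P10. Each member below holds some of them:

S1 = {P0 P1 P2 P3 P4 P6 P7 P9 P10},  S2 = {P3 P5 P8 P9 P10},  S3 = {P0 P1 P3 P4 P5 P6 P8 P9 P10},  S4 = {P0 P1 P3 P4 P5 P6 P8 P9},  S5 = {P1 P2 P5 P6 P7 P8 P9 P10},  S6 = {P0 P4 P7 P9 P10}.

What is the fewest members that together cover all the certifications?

Take {S3, S5}. Their union is {P0, P1, P2, P3, P4, P5, P6, P7, P8, P9, P10}, which is all 11 certifications.
No single member has all 11 certifications (the largest, S1, has 9), so 2 is optimal.

2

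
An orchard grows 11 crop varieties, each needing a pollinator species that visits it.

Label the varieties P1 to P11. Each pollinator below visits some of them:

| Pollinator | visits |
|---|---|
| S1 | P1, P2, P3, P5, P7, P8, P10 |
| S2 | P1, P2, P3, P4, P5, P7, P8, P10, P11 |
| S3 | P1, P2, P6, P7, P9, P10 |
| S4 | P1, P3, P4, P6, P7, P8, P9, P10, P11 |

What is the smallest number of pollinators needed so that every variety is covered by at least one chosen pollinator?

S2 and S4 together: S2 ∪ S4 = {P1, P2, P3, P4, P5, P6, P7, P8, P9, P10, P11} — every variety is covered.
No single pollinator has all 11 varieties (the largest, S2, has 9), so 2 is optimal.

2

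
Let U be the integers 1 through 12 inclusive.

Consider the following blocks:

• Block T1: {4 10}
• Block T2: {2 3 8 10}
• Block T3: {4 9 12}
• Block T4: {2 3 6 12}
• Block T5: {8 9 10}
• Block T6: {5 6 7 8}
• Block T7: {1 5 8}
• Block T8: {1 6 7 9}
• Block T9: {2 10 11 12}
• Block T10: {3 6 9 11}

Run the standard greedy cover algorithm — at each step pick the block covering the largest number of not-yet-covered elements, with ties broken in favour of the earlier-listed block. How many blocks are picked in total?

Greedy: pick T2 (covers 4 new) → pick T8 (covers 4 new) → pick T3 (covers 2 new) → pick T6 (covers 1 new) → pick T9 (covers 1 new). Total picks: 5.

5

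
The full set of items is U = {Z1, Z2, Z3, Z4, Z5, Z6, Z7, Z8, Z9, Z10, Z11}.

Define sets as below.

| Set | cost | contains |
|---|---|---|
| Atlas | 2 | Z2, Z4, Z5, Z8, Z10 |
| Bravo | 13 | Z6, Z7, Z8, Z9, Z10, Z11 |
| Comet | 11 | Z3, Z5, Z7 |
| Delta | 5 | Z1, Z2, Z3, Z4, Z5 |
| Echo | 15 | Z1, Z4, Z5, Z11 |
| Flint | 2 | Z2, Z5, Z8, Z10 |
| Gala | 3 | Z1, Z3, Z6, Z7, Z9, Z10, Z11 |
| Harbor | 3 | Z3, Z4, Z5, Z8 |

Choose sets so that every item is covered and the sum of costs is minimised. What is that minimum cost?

5

Atlas, Gala together cover every item (Atlas ∪ Gala = {Z1, Z2, Z3, Z4, Z5, Z6, Z7, Z8, Z9, Z10, Z11}); total cost 2 + 3 = 5.
No covering selection has total cost below 5.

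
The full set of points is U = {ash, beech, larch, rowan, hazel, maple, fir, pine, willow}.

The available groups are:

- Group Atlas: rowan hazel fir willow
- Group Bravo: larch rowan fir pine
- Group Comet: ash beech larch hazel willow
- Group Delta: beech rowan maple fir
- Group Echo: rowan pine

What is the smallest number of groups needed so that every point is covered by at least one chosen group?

Take {Comet, Delta, Echo}. Their union is {ash, beech, larch, rowan, hazel, maple, fir, pine, willow}, which is all 9 points.
Only Comet contains ash, so Comet is forced; the remaining 4 points need at least 2 more groups (each remaining group adds at most 3) — so at least 3 groups are needed, and 3 is optimal.

3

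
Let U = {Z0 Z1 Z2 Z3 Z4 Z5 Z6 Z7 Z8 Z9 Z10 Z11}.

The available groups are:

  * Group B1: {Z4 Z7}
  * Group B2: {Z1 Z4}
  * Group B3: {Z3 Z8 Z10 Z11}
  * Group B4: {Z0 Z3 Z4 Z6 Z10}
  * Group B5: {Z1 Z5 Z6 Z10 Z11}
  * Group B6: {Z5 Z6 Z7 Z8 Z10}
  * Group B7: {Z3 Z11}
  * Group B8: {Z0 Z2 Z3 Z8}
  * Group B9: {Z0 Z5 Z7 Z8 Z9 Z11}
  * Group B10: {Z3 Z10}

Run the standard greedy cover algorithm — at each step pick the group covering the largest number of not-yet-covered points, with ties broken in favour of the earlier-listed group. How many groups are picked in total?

4

Greedy: pick B9 (covers 6 new) → pick B4 (covers 4 new) → pick B2 (covers 1 new) → pick B8 (covers 1 new). Total picks: 4.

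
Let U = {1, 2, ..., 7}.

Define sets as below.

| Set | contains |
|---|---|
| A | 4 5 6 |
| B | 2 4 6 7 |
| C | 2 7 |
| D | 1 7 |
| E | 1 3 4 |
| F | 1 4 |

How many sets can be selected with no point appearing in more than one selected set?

2

C, F are pairwise disjoint (C={2,7}; F={1,4}).
Every remaining set overlaps one of these, and no 3 of the listed sets are pairwise disjoint, so 2 is the maximum.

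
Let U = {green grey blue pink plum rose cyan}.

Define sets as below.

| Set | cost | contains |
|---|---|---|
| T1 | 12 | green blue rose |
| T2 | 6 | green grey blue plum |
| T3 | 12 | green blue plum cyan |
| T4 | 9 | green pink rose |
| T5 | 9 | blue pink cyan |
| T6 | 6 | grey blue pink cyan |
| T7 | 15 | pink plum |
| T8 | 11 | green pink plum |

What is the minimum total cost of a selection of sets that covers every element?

T2, T4, T6 together cover every element (T2 ∪ T4 ∪ T6 = {green, grey, blue, pink, plum, rose, cyan}); total cost 6 + 9 + 6 = 21.
No covering selection has total cost below 21.

21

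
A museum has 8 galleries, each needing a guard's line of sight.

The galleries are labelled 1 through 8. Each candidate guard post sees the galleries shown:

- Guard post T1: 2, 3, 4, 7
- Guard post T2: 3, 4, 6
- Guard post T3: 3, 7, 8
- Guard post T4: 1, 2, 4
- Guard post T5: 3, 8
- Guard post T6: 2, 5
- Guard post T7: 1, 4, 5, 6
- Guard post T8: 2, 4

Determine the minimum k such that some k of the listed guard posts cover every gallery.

T1 and T3 and T7 together: T1 ∪ T3 ∪ T7 = {1, 2, 3, 4, 5, 6, 7, 8} — every gallery is covered.
No 2 of the 8 guard posts cover everything (all 28 combinations miss at least one gallery), so 3 is optimal.

3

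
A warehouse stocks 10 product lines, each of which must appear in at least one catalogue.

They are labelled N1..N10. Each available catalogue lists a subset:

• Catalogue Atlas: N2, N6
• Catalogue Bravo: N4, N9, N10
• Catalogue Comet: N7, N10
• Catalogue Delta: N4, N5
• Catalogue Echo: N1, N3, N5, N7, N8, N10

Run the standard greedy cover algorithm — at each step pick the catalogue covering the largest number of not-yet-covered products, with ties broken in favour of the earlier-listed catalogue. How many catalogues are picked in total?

3

Greedy: pick Echo (covers 6 new) → pick Atlas (covers 2 new) → pick Bravo (covers 2 new). Total picks: 3.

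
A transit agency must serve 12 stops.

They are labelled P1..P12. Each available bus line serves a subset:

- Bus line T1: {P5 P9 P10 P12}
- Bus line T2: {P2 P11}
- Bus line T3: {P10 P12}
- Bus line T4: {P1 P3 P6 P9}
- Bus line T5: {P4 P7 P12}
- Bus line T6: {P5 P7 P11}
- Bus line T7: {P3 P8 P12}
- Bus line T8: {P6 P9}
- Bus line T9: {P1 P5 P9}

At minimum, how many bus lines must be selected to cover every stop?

5

Take {T1, T2, T4, T5, T7}. Their union is {P1, P2, P3, P4, P5, P6, P7, P8, P9, P10, P11, P12}, which is all 12 stops.
No 4 of the 9 bus lines cover everything (all 126 combinations miss at least one stop), so 5 is optimal.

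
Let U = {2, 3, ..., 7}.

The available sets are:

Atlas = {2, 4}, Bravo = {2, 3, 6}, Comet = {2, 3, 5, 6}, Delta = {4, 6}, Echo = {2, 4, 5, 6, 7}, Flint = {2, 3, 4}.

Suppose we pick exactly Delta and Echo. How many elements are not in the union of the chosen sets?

1

Union of Delta, Echo = {2, 4, 5, 6, 7}.
Not covered: 3 — 1 element.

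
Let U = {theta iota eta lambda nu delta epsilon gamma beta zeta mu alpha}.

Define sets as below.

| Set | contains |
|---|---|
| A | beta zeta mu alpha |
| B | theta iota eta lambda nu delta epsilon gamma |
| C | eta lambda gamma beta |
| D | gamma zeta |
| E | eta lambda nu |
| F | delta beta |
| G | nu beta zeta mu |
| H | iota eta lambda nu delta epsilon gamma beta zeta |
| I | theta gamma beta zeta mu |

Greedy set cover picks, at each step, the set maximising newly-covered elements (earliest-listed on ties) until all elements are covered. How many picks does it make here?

3

Greedy: pick H (covers 9 new) → pick A (covers 2 new) → pick B (covers 1 new). Total picks: 3.
(The true minimum cover uses only 2 sets, so greedy is not optimal here.)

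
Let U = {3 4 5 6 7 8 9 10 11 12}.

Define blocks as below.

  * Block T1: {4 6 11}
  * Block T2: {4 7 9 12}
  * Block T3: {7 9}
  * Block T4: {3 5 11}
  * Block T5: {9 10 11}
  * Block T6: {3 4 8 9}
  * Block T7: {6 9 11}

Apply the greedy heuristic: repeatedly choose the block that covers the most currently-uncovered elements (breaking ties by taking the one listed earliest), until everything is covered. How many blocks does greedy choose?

5

Greedy: pick T2 (covers 4 new) → pick T4 (covers 3 new) → pick T1 (covers 1 new) → pick T5 (covers 1 new) → pick T6 (covers 1 new). Total picks: 5.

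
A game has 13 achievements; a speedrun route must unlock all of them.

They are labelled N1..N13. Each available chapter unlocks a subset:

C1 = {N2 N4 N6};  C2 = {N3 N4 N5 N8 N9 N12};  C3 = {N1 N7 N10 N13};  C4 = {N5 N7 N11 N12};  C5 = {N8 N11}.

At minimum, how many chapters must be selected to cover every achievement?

Take {C1, C2, C3, C5}. Their union is {N1, N2, N3, N4, N5, N6, N7, N8, N9, N10, N11, N12, N13}, which is all 13 achievements.
No 3 of the 5 chapters cover everything (all 10 combinations miss at least one achievement), so 4 is optimal.

4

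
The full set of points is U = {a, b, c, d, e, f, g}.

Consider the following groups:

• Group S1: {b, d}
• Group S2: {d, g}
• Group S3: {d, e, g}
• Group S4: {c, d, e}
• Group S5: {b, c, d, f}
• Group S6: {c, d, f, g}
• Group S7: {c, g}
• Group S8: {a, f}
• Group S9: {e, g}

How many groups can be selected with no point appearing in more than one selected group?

S1, S8, S9 are pairwise disjoint (S1={b,d}; S8={a,f}; S9={e,g}).
Every remaining group overlaps one of these, and no 4 of the listed groups are pairwise disjoint, so 3 is the maximum.

3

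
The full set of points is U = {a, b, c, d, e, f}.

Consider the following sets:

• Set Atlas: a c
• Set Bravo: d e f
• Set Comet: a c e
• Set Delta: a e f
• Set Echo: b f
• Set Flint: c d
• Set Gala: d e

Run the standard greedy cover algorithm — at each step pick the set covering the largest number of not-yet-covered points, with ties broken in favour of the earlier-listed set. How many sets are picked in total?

3

Greedy: pick Bravo (covers 3 new) → pick Atlas (covers 2 new) → pick Echo (covers 1 new). Total picks: 3.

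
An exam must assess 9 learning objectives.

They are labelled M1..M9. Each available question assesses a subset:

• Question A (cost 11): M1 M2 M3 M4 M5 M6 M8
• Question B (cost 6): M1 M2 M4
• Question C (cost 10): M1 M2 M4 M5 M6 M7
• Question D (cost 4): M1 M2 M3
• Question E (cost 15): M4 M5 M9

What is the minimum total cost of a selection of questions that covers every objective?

A, C, E together cover every objective (A ∪ C ∪ E = {M1, M2, M3, M4, M5, M6, M7, M8, M9}); total cost 11 + 10 + 15 = 36.
The greedy pick D, C, A, E costs 40; no covering selection beats 36.

36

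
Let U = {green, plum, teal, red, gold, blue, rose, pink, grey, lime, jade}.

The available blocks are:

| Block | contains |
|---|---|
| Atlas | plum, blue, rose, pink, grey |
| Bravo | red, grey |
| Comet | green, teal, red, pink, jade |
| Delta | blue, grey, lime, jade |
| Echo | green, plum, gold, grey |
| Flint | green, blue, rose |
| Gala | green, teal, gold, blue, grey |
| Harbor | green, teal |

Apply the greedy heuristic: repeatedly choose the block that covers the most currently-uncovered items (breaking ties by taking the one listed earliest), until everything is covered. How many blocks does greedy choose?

Greedy: pick Atlas (covers 5 new) → pick Comet (covers 4 new) → pick Delta (covers 1 new) → pick Echo (covers 1 new). Total picks: 4.

4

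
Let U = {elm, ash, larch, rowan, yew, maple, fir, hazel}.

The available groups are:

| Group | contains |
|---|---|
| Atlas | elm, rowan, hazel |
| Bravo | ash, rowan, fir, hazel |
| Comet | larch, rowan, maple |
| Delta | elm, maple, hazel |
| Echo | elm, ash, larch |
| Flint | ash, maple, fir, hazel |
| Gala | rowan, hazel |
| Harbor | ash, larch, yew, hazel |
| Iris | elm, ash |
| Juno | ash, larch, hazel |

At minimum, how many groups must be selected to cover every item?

3

Take {Atlas, Flint, Harbor}. Their union is {elm, ash, larch, rowan, yew, maple, fir, hazel}, which is all 8 items.
Only Harbor contains yew, so Harbor is forced; the remaining 4 items need at least 2 more groups (each remaining group adds at most 2) — so at least 3 groups are needed, and 3 is optimal.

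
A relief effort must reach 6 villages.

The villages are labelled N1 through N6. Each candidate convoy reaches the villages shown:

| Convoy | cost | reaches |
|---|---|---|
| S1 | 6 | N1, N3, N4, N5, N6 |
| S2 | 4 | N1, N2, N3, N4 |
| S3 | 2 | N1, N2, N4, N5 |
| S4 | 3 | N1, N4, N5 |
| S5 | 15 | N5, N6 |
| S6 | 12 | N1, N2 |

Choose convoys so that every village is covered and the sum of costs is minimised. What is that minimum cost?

8

S1, S3 together cover every village (S1 ∪ S3 = {N1, N2, N3, N4, N5, N6}); total cost 6 + 2 = 8.
No covering selection has total cost below 8.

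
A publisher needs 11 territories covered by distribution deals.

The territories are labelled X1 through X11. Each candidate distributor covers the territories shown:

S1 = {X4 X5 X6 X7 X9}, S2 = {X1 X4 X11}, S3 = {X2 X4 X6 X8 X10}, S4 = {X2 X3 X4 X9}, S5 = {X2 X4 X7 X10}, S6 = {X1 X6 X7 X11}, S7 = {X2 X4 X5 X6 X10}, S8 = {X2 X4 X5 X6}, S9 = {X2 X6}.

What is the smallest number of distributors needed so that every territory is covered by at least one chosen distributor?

4

S3 and S4 and S6 and S7 together: S3 ∪ S4 ∪ S6 ∪ S7 = {X1, X2, X3, X4, X5, X6, X7, X8, X9, X10, X11} — every territory is covered.
No 3 of the 9 distributors cover everything (all 84 combinations miss at least one territory), so 4 is optimal.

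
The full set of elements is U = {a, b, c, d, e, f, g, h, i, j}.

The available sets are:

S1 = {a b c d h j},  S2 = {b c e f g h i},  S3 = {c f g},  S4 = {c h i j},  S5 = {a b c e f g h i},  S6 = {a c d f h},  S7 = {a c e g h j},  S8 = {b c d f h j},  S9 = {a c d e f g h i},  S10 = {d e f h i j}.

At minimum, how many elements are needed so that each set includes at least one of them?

2

T = {f, h} meets every set (each contains at least one member of T), and |T| = 2.
No single element lies in every set, so at least 2 are needed and 2 is optimal.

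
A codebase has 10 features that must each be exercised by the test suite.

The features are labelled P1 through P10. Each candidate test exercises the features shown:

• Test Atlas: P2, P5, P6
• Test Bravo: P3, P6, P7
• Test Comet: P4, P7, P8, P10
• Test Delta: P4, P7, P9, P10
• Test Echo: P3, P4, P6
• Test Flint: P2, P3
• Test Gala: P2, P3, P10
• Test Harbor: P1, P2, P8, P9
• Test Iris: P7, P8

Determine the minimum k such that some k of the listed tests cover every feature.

4

Atlas and Delta and Echo and Harbor together: Atlas ∪ Delta ∪ Echo ∪ Harbor = {P1, P2, P3, P4, P5, P6, P7, P8, P9, P10} — every feature is covered.
No 3 of the 9 tests cover everything (all 84 combinations miss at least one feature), so 4 is optimal.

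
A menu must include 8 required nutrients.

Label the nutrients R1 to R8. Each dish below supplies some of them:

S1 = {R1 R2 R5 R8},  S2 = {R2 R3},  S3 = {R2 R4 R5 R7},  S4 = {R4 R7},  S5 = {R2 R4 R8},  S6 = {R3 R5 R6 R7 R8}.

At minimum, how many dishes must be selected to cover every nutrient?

S1 and S3 and S6 together: S1 ∪ S3 ∪ S6 = {R1, R2, R3, R4, R5, R6, R7, R8} — every nutrient is covered.
Only S1 contains R1, so S1 is forced; the remaining 4 nutrients need at least 2 more dishes (each remaining dish adds at most 3) — so at least 3 dishes are needed, and 3 is optimal.

3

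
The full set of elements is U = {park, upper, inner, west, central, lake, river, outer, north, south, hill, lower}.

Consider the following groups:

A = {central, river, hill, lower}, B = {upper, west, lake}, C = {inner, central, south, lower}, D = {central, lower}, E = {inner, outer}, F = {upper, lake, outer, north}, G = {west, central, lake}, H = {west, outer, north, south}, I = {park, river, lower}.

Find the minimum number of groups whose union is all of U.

A, E, F, H, and I cover everything between them: the union {park, upper, inner, west, central, lake, river, outer, north, south, hill, lower} is all of U.
No 4 of the 9 groups cover everything (all 126 combinations miss at least one element), so 5 is optimal.

5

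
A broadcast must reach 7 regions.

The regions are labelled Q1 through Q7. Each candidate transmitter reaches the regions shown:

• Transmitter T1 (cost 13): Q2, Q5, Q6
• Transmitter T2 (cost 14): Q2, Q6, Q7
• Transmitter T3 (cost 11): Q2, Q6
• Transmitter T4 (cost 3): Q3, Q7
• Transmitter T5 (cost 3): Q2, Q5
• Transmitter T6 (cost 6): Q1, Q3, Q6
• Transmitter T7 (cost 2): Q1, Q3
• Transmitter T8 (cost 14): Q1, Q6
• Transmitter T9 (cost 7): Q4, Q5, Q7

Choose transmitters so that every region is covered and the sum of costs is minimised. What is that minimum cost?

16

T5, T6, T9 together cover every region (T5 ∪ T6 ∪ T9 = {Q1, Q2, Q3, Q4, Q5, Q6, Q7}); total cost 3 + 6 + 7 = 16.
The greedy pick T7, T5, T4, T6, T9 costs 21; no covering selection beats 16.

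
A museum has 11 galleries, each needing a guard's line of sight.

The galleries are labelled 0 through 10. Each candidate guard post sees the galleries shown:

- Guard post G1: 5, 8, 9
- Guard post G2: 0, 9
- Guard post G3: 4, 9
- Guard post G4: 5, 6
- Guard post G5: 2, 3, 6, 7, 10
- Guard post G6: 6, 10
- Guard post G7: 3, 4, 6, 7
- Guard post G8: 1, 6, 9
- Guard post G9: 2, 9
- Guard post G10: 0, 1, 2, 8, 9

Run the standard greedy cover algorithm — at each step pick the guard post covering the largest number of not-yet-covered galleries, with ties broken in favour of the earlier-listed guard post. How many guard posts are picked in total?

4

Greedy: pick G5 (covers 5 new) → pick G10 (covers 4 new) → pick G1 (covers 1 new) → pick G3 (covers 1 new). Total picks: 4.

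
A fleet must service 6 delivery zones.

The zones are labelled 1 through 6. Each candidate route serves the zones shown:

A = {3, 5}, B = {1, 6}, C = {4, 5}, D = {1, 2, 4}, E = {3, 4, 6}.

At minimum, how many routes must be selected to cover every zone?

Take {A, B, D}. Their union is {1, 2, 3, 4, 5, 6}, which is all 6 zones.
Only D contains 2, so D is forced; the remaining 3 zones need at least 2 more routes (each remaining route adds at most 2) — so at least 3 routes are needed, and 3 is optimal.

3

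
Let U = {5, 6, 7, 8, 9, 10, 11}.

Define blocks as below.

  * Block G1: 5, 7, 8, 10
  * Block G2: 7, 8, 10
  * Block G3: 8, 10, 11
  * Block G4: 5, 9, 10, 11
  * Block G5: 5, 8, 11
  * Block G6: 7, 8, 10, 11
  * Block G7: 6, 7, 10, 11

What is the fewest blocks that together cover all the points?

3

Take {G2, G4, G7}. Their union is {5, 6, 7, 8, 9, 10, 11}, which is all 7 points.
Only G7 contains 6, so G7 is forced; the remaining 3 points need at least 2 more blocks (each remaining block adds at most 2) — so at least 3 blocks are needed, and 3 is optimal.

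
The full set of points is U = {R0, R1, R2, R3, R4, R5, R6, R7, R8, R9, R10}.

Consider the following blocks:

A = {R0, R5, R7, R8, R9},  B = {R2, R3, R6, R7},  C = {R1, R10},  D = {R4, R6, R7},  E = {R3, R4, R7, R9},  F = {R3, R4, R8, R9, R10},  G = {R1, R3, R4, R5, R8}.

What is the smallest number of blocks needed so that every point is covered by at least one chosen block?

A and B and C and E together: A ∪ B ∪ C ∪ E = {R0, R1, R2, R3, R4, R5, R6, R7, R8, R9, R10} — every point is covered.
No 3 of the 7 blocks cover everything (all 35 combinations miss at least one point), so 4 is optimal.

4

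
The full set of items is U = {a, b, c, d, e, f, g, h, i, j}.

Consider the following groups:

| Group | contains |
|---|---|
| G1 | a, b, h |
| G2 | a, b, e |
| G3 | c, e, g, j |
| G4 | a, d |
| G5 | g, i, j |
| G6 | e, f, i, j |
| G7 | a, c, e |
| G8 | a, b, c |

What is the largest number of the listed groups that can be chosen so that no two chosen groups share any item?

2

G1, G5 are pairwise disjoint (G1={a,b,h}; G5={g,i,j}).
Every remaining group overlaps one of these, and no 3 of the listed groups are pairwise disjoint, so 2 is the maximum.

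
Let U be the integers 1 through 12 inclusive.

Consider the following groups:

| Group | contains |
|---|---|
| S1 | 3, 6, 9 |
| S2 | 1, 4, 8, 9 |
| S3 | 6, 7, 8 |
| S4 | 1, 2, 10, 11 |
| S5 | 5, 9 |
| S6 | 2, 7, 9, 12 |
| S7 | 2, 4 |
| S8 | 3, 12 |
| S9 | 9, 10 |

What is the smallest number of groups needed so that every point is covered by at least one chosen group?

5

S3, S4, S5, S7, and S8 cover everything between them: the union {1, 2, 3, 4, 5, 6, 7, 8, 9, 10, 11, 12} is all of U.
No 4 of the 9 groups cover everything (all 126 combinations miss at least one point), so 5 is optimal.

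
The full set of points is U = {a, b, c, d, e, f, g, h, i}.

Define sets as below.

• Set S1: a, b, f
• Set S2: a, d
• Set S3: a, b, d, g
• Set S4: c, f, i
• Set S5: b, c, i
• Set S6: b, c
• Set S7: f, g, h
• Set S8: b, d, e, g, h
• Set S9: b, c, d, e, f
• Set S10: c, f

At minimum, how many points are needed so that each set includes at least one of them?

3

T = {a, c, g} meets every set (each contains at least one member of T), and |T| = 3.
The sets S2, S6, S7 are pairwise disjoint, so any hitting set needs a separate point for each — at least 3. Hence 3 is optimal.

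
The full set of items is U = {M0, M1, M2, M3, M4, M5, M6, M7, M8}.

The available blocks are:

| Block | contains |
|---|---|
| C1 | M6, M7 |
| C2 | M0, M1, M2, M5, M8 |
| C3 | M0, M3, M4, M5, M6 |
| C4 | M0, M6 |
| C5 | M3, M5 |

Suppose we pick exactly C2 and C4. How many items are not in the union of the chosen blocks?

Union of C2, C4 = {M0, M1, M2, M5, M6, M8}.
Not covered: M3, M4, M7 — 3 items.

3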